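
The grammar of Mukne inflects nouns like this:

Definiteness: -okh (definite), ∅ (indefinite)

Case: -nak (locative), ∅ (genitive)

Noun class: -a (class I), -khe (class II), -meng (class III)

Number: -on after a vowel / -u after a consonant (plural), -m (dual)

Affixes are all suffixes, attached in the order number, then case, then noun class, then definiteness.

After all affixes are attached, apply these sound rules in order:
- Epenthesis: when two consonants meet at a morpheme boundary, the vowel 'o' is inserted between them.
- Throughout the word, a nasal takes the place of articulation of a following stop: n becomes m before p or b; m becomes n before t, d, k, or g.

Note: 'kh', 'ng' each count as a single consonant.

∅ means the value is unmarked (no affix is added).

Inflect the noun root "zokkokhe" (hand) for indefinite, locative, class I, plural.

zokkokheononaka

Attach number plural -on (after vowel 'e') → zokkokheon.
Attach case locative -nak → zokkokheonnak.
Attach noun class class I -a → zokkokheonnaka.
definiteness = indefinite: zero marking, form stays zokkokheonnaka.
Apply epenthesis: zokkokheonnaka → zokkokheononaka.
Nasal assimilation: no change.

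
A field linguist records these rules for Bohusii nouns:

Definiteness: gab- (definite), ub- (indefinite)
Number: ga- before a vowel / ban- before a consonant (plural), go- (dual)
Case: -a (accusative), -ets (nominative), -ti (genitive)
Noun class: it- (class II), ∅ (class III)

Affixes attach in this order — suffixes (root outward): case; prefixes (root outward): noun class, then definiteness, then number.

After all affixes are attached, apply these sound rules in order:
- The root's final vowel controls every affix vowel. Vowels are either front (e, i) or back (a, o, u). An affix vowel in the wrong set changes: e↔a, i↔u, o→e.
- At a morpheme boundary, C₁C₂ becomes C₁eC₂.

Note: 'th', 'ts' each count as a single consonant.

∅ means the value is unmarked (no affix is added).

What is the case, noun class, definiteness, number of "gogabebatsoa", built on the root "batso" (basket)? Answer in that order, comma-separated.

Segment: go-gab-batso-a.
case: -a → accusative.
noun class: ∅ → class III.
definiteness: gab- → definite.
number: go- → dual.

accusative, class III, definite, dual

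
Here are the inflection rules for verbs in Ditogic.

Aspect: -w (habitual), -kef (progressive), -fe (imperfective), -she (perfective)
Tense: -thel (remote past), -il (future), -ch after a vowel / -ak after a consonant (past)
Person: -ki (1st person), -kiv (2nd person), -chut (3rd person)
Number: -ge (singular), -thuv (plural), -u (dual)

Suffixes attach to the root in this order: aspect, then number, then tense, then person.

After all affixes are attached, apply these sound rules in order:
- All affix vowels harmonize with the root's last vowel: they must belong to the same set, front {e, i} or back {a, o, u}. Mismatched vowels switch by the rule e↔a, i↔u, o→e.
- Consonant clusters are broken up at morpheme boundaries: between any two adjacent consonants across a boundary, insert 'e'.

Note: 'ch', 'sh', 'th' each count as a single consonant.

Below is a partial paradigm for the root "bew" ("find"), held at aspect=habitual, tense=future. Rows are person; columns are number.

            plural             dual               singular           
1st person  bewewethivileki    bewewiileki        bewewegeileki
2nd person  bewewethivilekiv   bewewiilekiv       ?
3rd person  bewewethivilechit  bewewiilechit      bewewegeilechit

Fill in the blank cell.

bewewegeilekiv

Attach aspect habitual -w → beww.
Attach number singular -ge → bewwge.
Attach tense future -il → bewwgeil.
Attach person 2nd person -kiv → bewwgeilkiv.
Vowel harmony: no change.
Apply epenthesis: bewwgeilkiv → bewewegeilekiv.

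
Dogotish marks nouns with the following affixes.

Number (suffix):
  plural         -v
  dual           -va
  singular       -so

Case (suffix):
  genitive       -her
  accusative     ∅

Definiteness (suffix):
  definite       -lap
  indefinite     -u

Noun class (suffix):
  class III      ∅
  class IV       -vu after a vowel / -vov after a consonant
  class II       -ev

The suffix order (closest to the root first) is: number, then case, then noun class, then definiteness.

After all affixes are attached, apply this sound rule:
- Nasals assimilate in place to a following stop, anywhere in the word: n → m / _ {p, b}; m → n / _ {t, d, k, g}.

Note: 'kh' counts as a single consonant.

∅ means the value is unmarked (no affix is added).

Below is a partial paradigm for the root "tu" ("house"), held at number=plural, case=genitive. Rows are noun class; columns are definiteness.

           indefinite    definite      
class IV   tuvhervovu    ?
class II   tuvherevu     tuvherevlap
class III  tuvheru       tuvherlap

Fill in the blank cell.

tuvhervovlap

Attach number plural -v → tuv.
Attach case genitive -her → tuvher.
Attach noun class class IV -vov (after consonant 'r') → tuvhervov.
Attach definiteness definite -lap → tuvhervovlap.
Nasal assimilation: no change.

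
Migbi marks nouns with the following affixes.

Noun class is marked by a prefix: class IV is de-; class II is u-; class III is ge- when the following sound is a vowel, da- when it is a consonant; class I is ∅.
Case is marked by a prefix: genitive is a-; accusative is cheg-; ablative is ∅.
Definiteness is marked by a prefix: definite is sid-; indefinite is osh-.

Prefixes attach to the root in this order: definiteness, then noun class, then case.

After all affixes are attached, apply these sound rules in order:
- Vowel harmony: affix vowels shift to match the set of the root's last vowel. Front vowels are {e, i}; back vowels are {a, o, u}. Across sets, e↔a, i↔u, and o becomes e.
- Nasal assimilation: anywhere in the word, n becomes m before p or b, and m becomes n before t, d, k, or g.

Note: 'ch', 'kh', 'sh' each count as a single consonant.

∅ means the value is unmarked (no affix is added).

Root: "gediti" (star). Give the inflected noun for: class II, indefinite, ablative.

ieshgediti

Attach definiteness indefinite osh- → oshgediti.
Attach noun class class II u- → uoshgediti.
case = ablative: zero marking, form stays uoshgediti.
Apply vowel harmony: uoshgediti → ieshgediti.
Nasal assimilation: no change.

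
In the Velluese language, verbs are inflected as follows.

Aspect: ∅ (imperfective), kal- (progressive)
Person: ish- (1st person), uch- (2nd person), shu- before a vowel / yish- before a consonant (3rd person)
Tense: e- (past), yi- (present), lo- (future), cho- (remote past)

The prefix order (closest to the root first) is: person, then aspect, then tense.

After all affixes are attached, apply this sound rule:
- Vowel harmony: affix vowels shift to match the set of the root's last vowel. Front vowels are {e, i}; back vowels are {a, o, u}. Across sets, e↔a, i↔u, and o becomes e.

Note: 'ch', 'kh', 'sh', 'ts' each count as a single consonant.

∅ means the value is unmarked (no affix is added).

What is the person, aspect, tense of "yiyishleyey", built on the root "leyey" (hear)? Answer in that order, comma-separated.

3rd person, imperfective, present

Segment: yi-yish-leyey.
person: shu/yish- → 3rd person.
aspect: ∅ → imperfective.
tense: yi- → present.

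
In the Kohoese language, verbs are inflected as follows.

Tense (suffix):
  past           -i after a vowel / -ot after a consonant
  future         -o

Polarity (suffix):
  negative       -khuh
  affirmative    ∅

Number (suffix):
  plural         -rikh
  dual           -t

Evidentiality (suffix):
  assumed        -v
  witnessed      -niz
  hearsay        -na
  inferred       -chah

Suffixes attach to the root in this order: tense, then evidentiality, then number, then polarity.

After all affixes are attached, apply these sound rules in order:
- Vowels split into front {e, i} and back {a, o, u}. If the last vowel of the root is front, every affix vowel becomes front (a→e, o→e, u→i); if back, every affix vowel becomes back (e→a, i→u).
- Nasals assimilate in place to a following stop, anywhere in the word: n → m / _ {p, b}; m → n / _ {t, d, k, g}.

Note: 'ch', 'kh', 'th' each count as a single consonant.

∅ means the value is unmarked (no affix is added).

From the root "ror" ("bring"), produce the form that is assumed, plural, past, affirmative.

rorotvrukh

Attach tense past -ot (after consonant 'r') → rorot.
Attach evidentiality assumed -v → rorotv.
Attach number plural -rikh → rorotvrikh.
polarity = affirmative: zero marking, form stays rorotvrikh.
Apply vowel harmony: rorotvrikh → rorotvrukh.
Nasal assimilation: no change.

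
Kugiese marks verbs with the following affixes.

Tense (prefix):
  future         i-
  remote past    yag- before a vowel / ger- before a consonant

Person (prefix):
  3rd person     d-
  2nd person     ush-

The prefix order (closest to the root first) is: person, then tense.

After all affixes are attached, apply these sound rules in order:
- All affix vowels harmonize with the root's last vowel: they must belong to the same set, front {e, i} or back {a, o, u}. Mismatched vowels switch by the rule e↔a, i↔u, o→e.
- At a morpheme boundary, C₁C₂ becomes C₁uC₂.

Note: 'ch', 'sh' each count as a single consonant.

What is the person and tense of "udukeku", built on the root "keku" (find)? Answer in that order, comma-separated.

Segment: i-d-keku.
person: d- → 3rd person.
tense: i- → future.

3rd person, future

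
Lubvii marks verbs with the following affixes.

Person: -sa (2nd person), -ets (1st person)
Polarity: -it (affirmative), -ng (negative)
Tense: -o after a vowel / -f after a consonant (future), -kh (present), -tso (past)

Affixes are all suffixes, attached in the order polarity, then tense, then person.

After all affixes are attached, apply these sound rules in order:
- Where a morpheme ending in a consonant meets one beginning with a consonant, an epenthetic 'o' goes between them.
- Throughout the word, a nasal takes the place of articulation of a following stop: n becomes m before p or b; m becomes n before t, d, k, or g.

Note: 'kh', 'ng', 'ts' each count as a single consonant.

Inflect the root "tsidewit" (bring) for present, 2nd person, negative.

Attach polarity negative -ng → tsidewitng.
Attach tense present -kh → tsidewitngkh.
Attach person 2nd person -sa → tsidewitngkhsa.
Apply epenthesis: tsidewitngkhsa → tsidewitongokhosa.
Nasal assimilation: no change.

tsidewitongokhosa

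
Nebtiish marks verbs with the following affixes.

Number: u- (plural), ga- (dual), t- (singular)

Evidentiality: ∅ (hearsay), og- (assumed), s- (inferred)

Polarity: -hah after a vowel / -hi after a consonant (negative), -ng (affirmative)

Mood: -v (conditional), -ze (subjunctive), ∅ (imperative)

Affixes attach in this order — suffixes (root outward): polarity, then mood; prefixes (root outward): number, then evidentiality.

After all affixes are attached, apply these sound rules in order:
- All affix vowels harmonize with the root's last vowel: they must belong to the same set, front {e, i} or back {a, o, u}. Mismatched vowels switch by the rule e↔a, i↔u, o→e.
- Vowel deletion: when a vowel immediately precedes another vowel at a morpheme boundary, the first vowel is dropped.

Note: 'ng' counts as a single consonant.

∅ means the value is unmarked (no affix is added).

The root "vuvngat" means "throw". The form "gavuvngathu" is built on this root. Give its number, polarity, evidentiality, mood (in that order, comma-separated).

Segment: ga-vuvngat-hi.
number: ga- → dual.
polarity: -hah/hi → negative.
evidentiality: ∅ → hearsay.
mood: ∅ → imperative.

dual, negative, hearsay, imperative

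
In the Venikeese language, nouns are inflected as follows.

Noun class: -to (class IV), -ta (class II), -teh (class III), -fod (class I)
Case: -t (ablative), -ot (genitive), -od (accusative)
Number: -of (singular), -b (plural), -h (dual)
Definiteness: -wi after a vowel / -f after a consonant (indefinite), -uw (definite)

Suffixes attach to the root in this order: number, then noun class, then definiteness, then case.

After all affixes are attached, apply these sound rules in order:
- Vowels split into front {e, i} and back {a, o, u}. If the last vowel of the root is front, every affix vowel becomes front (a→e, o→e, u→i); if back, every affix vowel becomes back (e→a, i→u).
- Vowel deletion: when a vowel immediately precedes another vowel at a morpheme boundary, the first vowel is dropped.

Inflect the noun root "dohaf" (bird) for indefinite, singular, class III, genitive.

Attach number singular -of → dohafof.
Attach noun class class III -teh → dohafofteh.
Attach definiteness indefinite -f (after consonant 'h') → dohafoftehf.
Attach case genitive -ot → dohafoftehfot.
Apply vowel harmony: dohafoftehfot → dohafoftahfot.
Vowel deletion: no change.

dohafoftahfot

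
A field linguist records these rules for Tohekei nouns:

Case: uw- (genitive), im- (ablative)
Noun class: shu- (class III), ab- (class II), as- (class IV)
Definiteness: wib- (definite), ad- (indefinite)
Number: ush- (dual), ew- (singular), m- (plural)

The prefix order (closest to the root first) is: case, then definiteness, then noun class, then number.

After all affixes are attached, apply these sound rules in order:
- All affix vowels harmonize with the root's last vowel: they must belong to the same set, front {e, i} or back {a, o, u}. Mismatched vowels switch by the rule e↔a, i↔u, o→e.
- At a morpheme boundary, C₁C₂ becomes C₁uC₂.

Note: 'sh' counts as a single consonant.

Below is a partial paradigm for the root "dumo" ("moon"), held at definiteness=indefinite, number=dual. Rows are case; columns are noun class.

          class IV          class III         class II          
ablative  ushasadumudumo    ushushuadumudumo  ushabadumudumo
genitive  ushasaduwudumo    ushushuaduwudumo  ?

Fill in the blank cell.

ushabaduwudumo

Attach case genitive uw- → uwdumo.
Attach definiteness indefinite ad- → aduwdumo.
Attach noun class class II ab- → abaduwdumo.
Attach number dual ush- → ushabaduwdumo.
Vowel harmony: no change.
Apply epenthesis: ushabaduwdumo → ushabaduwudumo.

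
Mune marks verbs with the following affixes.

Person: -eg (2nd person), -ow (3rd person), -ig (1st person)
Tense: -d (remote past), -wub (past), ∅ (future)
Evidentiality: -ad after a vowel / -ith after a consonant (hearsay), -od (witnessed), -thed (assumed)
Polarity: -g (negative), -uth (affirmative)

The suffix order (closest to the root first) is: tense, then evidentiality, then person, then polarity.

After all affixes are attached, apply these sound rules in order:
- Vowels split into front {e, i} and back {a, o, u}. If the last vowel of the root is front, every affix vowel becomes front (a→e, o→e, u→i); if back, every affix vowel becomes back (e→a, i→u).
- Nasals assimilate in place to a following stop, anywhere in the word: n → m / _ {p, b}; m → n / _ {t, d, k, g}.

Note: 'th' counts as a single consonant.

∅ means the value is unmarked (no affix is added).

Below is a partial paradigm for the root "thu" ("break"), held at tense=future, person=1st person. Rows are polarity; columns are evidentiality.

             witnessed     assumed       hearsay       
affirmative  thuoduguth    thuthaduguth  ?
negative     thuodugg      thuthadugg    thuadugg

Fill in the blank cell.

thuaduguth

tense = future: zero marking, form stays thu.
Attach evidentiality hearsay -ad (after vowel 'u') → thuad.
Attach person 1st person -ig → thuadig.
Attach polarity affirmative -uth → thuadiguth.
Apply vowel harmony: thuadiguth → thuaduguth.
Nasal assimilation: no change.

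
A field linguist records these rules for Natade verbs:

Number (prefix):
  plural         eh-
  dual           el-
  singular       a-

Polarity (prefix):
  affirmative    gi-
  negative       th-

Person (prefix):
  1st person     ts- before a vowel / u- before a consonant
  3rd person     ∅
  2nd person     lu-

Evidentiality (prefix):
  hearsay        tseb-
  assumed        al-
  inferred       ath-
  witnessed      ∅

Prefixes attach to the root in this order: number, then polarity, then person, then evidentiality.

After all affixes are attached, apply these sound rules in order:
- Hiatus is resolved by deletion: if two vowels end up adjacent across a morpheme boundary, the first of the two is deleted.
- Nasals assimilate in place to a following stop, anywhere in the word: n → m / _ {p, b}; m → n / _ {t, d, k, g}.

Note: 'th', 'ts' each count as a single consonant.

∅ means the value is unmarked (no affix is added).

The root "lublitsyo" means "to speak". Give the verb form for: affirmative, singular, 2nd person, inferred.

athlugalublitsyo

Attach number singular a- → alublitsyo.
Attach polarity affirmative gi- → gialublitsyo.
Attach person 2nd person lu- → lugialublitsyo.
Attach evidentiality inferred ath- → athlugialublitsyo.
Apply vowel deletion: athlugialublitsyo → athlugalublitsyo.
Nasal assimilation: no change.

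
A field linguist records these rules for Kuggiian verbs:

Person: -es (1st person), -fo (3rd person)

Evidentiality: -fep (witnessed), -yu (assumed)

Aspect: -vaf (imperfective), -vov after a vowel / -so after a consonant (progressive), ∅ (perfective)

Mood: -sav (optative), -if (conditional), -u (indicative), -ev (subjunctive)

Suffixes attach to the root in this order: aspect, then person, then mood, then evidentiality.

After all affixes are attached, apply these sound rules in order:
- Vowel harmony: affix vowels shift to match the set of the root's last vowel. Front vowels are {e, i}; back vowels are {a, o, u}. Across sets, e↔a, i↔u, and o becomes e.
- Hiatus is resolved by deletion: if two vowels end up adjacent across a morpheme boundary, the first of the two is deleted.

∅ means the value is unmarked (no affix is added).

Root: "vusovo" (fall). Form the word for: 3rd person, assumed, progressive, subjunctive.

vusovovovfavyu

Attach aspect progressive -vov (after vowel 'o') → vusovovov.
Attach person 3rd person -fo → vusovovovfo.
Attach mood subjunctive -ev → vusovovovfoev.
Attach evidentiality assumed -yu → vusovovovfoevyu.
Apply vowel harmony: vusovovovfoevyu → vusovovovfoavyu.
Apply vowel deletion: vusovovovfoavyu → vusovovovfavyu.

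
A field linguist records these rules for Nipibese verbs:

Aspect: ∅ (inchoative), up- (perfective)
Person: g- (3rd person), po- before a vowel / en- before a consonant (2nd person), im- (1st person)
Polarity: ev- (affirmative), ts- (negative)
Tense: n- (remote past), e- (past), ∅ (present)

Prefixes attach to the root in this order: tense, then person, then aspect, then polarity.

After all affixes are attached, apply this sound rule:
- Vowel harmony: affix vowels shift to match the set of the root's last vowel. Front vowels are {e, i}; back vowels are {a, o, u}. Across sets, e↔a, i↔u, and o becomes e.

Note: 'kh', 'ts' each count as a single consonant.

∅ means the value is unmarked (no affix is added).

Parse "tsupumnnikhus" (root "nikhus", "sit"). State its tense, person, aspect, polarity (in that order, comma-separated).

remote past, 1st person, perfective, negative

Segment: ts-up-im-n-nikhus.
tense: n- → remote past.
person: im- → 1st person.
aspect: up- → perfective.
polarity: ts- → negative.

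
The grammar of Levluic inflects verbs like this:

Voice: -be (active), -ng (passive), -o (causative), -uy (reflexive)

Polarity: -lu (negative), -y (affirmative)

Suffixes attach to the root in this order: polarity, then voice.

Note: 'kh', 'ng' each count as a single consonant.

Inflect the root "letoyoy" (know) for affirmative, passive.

Attach polarity affirmative -y → letoyoyy.
Attach voice passive -ng → letoyoyyng.

letoyoyyng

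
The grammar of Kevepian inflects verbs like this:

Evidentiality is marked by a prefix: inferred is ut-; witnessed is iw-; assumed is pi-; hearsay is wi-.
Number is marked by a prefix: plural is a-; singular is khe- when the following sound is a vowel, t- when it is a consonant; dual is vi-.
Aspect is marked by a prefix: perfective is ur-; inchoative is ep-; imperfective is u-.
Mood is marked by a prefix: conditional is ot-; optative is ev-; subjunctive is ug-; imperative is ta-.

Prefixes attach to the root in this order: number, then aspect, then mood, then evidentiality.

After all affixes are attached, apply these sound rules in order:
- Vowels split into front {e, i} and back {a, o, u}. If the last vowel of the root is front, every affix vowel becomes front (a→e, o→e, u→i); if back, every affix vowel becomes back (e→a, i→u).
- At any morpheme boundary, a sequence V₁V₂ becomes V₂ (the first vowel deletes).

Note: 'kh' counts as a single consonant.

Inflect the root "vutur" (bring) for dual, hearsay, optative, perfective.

wavurvuvutur

Attach number dual vi- → vivutur.
Attach aspect perfective ur- → urvivutur.
Attach mood optative ev- → evurvivutur.
Attach evidentiality hearsay wi- → wievurvivutur.
Apply vowel harmony: wievurvivutur → wuavurvuvutur.
Apply vowel deletion: wuavurvuvutur → wavurvuvutur.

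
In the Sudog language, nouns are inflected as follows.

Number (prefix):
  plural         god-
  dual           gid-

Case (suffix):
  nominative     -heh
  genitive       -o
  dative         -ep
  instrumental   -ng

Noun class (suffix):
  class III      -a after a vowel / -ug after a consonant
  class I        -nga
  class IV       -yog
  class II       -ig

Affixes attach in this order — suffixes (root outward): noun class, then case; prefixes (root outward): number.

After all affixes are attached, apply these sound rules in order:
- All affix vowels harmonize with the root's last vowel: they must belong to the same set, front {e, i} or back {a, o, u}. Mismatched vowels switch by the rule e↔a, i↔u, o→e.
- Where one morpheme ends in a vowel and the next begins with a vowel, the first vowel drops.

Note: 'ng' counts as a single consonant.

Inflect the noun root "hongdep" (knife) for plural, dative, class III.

Attach noun class class III -ug (after consonant 'p') → hongdepug.
Attach case dative -ep → hongdepugep.
Attach number plural god- → godhongdepugep.
Apply vowel harmony: godhongdepugep → gedhongdepigep.
Vowel deletion: no change.

gedhongdepigep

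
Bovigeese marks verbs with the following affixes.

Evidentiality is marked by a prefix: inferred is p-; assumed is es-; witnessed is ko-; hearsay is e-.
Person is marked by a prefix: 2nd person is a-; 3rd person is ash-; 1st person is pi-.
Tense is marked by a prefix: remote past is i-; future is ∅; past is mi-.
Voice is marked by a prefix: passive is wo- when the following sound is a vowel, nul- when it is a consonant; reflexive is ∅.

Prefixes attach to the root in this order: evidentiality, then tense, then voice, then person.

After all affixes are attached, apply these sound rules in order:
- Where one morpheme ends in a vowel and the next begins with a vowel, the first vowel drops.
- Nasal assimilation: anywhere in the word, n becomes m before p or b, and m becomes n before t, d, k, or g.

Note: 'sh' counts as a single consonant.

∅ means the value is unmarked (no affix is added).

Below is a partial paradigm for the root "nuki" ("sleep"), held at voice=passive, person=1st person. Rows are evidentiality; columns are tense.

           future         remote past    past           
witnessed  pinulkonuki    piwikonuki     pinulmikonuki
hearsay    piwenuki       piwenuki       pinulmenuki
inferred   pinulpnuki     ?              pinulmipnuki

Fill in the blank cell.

Attach evidentiality inferred p- → pnuki.
Attach tense remote past i- → ipnuki.
Attach voice passive wo- (before vowel 'i') → woipnuki.
Attach person 1st person pi- → piwoipnuki.
Apply vowel deletion: piwoipnuki → piwipnuki.
Nasal assimilation: no change.

piwipnuki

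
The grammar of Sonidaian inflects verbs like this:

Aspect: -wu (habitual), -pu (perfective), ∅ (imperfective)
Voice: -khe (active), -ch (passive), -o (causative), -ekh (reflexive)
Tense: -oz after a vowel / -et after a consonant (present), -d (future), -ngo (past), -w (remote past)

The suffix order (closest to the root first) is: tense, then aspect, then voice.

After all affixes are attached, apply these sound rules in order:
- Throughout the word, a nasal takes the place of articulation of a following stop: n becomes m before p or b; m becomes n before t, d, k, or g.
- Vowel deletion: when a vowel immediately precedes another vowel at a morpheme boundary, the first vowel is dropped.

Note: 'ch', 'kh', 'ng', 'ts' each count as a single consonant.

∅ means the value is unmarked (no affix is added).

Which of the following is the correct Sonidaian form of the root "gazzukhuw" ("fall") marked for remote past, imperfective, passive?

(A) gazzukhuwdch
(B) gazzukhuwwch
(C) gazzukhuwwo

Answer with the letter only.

B

Attach tense remote past -w → gazzukhuww.
aspect = imperfective: zero marking, form stays gazzukhuww.
Attach voice passive -ch → gazzukhuwwch.
Nasal assimilation: no change.
Vowel deletion: no change.
So the correct form is gazzukhuwwch, option (B).
(A) gazzukhuwdch is wrong: it uses future instead of remote past for tense.
(C) gazzukhuwwo is wrong: it uses causative instead of passive for voice.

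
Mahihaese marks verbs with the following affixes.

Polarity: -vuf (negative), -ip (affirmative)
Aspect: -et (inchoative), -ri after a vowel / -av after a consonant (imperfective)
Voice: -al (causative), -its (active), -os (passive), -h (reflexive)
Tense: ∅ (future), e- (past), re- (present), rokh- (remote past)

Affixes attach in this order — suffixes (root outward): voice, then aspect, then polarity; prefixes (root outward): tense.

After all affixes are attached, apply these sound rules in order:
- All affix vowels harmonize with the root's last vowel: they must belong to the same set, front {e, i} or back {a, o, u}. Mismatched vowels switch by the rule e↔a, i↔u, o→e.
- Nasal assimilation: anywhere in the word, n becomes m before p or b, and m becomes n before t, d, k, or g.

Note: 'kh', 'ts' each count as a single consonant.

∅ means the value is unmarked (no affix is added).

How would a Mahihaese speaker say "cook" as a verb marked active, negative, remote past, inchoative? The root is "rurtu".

rokhrurtuutsatvuf

Attach voice active -its → rurtuits.
Attach aspect inchoative -et → rurtuitset.
Attach polarity negative -vuf → rurtuitsetvuf.
Attach tense remote past rokh- → rokhrurtuitsetvuf.
Apply vowel harmony: rokhrurtuitsetvuf → rokhrurtuutsatvuf.
Nasal assimilation: no change.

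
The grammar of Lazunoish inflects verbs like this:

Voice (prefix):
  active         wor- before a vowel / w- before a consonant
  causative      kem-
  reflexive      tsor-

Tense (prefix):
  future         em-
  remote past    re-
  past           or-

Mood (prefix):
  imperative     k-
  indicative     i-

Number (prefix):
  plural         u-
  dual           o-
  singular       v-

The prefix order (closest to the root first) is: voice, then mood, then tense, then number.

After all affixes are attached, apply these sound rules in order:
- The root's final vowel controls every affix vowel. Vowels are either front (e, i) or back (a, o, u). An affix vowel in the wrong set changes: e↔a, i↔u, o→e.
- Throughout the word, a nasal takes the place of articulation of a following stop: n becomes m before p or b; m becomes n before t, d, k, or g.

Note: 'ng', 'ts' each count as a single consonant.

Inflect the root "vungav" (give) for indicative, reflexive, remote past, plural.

Attach voice reflexive tsor- → tsorvungav.
Attach mood indicative i- → itsorvungav.
Attach tense remote past re- → reitsorvungav.
Attach number plural u- → ureitsorvungav.
Apply vowel harmony: ureitsorvungav → urautsorvungav.
Nasal assimilation: no change.

urautsorvungav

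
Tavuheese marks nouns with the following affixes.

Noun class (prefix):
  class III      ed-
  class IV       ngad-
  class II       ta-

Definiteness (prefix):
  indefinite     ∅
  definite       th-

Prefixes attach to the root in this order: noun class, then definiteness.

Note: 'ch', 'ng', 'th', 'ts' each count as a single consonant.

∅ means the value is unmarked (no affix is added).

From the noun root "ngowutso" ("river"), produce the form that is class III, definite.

Attach noun class class III ed- → edngowutso.
Attach definiteness definite th- → thedngowutso.

thedngowutso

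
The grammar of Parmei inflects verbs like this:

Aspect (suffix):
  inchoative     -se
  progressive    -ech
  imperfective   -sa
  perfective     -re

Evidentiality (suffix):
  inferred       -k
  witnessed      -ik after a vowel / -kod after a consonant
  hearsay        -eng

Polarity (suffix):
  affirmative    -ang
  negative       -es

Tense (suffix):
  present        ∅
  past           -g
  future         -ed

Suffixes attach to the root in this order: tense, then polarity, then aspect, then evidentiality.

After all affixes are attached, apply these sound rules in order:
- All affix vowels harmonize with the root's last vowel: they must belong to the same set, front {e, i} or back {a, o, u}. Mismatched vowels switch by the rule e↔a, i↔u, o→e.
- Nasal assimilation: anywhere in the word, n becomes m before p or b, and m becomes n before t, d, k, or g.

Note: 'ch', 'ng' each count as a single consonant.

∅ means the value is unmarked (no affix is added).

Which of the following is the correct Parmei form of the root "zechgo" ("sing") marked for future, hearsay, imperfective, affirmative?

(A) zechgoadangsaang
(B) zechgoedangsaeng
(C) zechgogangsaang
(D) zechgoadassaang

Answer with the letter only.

Attach tense future -ed → zechgoed.
Attach polarity affirmative -ang → zechgoedang.
Attach aspect imperfective -sa → zechgoedangsa.
Attach evidentiality hearsay -eng → zechgoedangsaeng.
Apply vowel harmony: zechgoedangsaeng → zechgoadangsaang.
Nasal assimilation: no change.
So the correct form is zechgoadangsaang, option (A).
(D) zechgoadassaang is wrong: it uses negative instead of affirmative for polarity.
(B) zechgoedangsaeng is wrong: it fails to apply the sound rule(s).
(C) zechgogangsaang is wrong: it uses past instead of future for tense.

A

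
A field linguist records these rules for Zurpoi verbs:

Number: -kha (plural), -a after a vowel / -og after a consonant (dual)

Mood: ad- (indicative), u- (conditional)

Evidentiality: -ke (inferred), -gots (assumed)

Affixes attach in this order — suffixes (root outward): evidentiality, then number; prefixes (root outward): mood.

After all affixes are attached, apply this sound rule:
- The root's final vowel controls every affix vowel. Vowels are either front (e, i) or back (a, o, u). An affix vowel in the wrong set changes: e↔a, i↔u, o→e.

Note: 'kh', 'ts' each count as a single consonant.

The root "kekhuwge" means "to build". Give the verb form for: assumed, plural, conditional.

Attach evidentiality assumed -gots → kekhuwgegots.
Attach number plural -kha → kekhuwgegotskha.
Attach mood conditional u- → ukekhuwgegotskha.
Apply vowel harmony: ukekhuwgegotskha → ikekhuwgegetskhe.

ikekhuwgegetskhe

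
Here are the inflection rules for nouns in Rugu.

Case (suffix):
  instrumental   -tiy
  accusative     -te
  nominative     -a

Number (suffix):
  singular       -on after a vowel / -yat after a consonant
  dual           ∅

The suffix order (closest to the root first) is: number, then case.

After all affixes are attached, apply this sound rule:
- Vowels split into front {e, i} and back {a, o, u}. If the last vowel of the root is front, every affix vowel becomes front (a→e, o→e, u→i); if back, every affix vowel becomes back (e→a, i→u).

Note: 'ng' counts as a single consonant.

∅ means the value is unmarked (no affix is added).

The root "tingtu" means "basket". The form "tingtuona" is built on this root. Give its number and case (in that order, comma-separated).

singular, nominative

Segment: tingtu-on-a.
number: -on/yat → singular.
case: -a → nominative.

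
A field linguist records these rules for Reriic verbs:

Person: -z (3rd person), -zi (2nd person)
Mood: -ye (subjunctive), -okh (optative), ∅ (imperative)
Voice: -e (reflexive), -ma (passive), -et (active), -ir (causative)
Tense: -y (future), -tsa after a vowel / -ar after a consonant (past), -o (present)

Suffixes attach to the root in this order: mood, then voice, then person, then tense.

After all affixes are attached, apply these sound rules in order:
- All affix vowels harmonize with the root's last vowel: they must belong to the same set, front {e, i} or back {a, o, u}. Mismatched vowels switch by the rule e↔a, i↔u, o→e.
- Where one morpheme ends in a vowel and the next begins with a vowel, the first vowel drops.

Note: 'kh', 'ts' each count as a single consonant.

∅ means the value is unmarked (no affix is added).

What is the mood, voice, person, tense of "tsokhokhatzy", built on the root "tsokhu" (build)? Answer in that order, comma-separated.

optative, active, 3rd person, future

Segment: tsokhu-okh-et-z-y.
mood: -okh → optative.
voice: -et → active.
person: -z → 3rd person.
tense: -y → future.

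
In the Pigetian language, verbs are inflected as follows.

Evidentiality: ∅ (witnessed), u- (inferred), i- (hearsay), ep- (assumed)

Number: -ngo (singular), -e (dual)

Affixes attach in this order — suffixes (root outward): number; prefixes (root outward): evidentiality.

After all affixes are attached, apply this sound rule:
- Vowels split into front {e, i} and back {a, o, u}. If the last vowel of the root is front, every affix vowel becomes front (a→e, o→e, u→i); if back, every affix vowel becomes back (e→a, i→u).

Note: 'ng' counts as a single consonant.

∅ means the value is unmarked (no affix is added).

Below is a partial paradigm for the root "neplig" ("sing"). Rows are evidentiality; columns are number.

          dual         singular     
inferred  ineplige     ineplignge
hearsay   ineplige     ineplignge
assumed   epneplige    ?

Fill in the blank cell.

Attach evidentiality assumed ep- → epneplig.
Attach number singular -ngo → epnepligngo.
Apply vowel harmony: epnepligngo → epneplignge.

epneplignge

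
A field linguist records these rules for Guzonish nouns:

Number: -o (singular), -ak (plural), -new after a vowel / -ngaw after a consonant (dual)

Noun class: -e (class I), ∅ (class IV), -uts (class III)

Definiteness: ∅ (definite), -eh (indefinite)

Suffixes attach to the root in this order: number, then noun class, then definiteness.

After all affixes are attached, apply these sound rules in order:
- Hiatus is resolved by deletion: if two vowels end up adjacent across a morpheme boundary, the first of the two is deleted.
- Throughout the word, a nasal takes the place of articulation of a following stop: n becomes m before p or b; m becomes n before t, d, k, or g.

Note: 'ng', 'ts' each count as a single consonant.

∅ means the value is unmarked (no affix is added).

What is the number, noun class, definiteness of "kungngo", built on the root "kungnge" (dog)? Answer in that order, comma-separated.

singular, class IV, definite

Segment: kungnge-o.
number: -o → singular.
noun class: ∅ → class IV.
definiteness: ∅ → definite.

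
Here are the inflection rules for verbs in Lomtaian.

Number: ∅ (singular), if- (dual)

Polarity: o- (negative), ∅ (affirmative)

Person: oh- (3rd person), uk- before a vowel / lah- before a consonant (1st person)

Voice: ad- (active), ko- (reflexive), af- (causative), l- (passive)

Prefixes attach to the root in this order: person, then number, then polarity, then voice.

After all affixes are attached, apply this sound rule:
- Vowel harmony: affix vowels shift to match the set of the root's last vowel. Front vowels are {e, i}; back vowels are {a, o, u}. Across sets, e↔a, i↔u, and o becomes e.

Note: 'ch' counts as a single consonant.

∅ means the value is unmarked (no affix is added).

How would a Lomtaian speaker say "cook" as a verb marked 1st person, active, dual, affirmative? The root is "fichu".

Attach person 1st person lah- (before consonant 'f') → lahfichu.
Attach number dual if- → iflahfichu.
polarity = affirmative: zero marking, form stays iflahfichu.
Attach voice active ad- → adiflahfichu.
Apply vowel harmony: adiflahfichu → aduflahfichu.

aduflahfichu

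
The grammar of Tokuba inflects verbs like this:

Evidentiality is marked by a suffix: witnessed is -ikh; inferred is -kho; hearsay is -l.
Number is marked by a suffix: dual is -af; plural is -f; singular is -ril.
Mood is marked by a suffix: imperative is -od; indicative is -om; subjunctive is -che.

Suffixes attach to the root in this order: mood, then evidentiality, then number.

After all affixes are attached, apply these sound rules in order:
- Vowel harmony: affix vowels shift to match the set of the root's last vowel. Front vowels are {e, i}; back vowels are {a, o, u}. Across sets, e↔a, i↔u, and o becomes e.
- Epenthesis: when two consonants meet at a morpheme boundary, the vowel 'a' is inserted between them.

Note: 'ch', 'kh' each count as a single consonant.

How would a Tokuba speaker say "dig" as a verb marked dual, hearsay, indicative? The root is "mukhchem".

Attach mood indicative -om → mukhchemom.
Attach evidentiality hearsay -l → mukhchemoml.
Attach number dual -af → mukhchemomlaf.
Apply vowel harmony: mukhchemomlaf → mukhchememlef.
Apply epenthesis: mukhchememlef → mukhchememalef.

mukhchememalef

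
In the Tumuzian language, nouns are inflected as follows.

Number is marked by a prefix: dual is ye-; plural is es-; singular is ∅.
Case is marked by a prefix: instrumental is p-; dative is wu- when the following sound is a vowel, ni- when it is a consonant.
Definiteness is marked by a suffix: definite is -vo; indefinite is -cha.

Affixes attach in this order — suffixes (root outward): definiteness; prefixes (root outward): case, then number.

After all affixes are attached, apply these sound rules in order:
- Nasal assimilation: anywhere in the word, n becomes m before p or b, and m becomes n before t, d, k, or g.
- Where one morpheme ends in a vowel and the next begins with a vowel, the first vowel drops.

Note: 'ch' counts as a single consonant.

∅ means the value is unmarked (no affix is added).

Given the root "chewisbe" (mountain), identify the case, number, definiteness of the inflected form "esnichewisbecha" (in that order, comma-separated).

Segment: es-ni-chewisbe-cha.
case: wu/ni- → dative.
number: es- → plural.
definiteness: -cha → indefinite.

dative, plural, indefinite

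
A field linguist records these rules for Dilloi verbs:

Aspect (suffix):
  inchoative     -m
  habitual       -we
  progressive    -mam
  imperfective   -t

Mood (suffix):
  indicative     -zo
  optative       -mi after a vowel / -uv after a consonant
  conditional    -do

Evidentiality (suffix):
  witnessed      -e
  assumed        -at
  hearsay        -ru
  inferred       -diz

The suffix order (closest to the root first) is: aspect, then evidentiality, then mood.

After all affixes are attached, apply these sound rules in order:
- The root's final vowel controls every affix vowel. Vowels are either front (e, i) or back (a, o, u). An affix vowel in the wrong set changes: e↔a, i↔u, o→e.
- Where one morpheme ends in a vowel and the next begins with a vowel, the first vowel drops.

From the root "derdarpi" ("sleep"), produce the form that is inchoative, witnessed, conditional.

Attach aspect inchoative -m → derdarpim.
Attach evidentiality witnessed -e → derdarpime.
Attach mood conditional -do → derdarpimedo.
Apply vowel harmony: derdarpimedo → derdarpimede.
Vowel deletion: no change.

derdarpimede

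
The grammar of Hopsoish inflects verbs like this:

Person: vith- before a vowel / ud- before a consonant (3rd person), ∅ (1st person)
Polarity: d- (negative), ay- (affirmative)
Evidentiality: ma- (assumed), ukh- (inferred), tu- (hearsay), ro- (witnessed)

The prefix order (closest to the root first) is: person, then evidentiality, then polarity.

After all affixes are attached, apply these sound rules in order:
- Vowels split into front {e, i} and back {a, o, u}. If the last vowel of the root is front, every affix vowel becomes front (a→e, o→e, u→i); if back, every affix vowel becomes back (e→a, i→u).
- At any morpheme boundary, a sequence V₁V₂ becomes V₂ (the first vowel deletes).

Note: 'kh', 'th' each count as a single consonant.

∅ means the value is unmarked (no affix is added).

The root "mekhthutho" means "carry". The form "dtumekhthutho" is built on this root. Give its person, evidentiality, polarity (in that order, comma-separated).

1st person, hearsay, negative

Segment: d-tu-mekhthutho.
person: ∅ → 1st person.
evidentiality: tu- → hearsay.
polarity: d- → negative.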